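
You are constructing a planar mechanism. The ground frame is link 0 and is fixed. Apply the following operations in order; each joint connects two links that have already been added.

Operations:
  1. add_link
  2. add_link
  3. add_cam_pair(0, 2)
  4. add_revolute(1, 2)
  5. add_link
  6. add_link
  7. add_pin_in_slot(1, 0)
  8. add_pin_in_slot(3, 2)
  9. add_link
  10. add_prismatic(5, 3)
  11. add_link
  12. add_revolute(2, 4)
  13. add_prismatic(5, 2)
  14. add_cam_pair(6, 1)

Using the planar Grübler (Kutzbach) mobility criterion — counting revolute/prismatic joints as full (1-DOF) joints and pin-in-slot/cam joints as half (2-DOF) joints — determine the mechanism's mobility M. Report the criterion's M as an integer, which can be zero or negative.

ground; <1,0,0>
#1 <2,0,0>
#2 <3,0,0>
C:0↔2 J2 <3,0,1>
R:1↔2 J1 <3,1,1>
#3 <4,1,1>
#4 <5,1,1>
PS:1↔0 J2 <5,1,2>
PS:3↔2 J2 <5,1,3>
#5 <6,1,3>
P:5↔3 J1 <6,2,3>
#6 <7,2,3>
R:2↔4 J1 <7,3,3>
P:5↔2 J1 <7,4,3>
C:6↔1 J2 <7,4,4>
3×6 − 2×4 − 1×4 = 6

M = 6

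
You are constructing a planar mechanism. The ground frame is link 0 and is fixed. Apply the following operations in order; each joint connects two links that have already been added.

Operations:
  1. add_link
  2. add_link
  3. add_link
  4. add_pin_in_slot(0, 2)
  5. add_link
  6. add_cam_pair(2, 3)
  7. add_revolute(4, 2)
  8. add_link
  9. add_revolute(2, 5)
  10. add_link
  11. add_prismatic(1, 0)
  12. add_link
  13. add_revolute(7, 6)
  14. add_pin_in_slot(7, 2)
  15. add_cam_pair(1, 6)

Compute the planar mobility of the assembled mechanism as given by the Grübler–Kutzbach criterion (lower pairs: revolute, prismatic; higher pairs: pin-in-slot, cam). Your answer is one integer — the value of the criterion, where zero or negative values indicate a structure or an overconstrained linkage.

[1;0;0] (link 0 is ground)
L+ [2;0;0]
L+ [3;0;0]
L+ [4;0;0]
PS(0,2)∈J2 [4;0;1]
L+ [5;0;1]
C(2,3)∈J2 [5;0;2]
R(4,2)∈J1 [5;1;2]
L+ [6;1;2]
R(2,5)∈J1 [6;2;2]
L+ [7;2;2]
P(1,0)∈J1 [7;3;2]
L+ [8;3;2]
R(7,6)∈J1 [8;4;2]
PS(7,2)∈J2 [8;4;3]
C(1,6)∈J2 [8;4;4]
mobility = 21 − 8 − 4 = 9

M = 9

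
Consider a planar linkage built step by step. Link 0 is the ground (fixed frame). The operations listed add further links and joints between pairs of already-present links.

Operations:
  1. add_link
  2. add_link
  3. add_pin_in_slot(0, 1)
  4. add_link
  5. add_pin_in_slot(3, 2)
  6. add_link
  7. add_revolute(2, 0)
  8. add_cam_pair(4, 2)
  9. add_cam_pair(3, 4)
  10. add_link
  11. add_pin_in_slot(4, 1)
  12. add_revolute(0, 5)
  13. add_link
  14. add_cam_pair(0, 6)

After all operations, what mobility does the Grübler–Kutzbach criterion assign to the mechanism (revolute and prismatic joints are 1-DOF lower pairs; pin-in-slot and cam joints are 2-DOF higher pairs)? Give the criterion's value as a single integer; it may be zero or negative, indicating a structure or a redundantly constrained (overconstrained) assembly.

M = 8

link 0 = ground. State L|J1|J2 = 1|0|0
+link1  2|0|0
+link2  3|0|0
PS(0,1) f=2→J2  3|0|1
+link3  4|0|1
PS(3,2) f=2→J2  4|0|2
+link4  5|0|2
R(2,0) f=1→J1  5|1|2
C(4,2) f=2→J2  5|1|3
C(3,4) f=2→J2  5|1|4
+link5  6|1|4
PS(4,1) f=2→J2  6|1|5
R(0,5) f=1→J1  6|2|5
+link6  7|2|5
C(0,6) f=2→J2  7|2|6
M = 3(7−1)−2·2−6 = 18−4−6 = 8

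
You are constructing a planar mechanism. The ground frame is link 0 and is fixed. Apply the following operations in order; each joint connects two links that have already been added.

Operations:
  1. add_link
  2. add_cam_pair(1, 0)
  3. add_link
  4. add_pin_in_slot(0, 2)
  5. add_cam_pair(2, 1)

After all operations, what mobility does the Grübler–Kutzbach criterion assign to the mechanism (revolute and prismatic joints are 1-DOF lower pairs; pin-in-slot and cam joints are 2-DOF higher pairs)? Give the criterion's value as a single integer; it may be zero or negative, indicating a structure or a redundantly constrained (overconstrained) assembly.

ground; <1,0,0>
#1 <2,0,0>
C:1↔0 J2 <2,0,1>
#2 <3,0,1>
PS:0↔2 J2 <3,0,2>
C:2↔1 J2 <3,0,3>
3×2 − 2×0 − 1×3 = 3

M = 3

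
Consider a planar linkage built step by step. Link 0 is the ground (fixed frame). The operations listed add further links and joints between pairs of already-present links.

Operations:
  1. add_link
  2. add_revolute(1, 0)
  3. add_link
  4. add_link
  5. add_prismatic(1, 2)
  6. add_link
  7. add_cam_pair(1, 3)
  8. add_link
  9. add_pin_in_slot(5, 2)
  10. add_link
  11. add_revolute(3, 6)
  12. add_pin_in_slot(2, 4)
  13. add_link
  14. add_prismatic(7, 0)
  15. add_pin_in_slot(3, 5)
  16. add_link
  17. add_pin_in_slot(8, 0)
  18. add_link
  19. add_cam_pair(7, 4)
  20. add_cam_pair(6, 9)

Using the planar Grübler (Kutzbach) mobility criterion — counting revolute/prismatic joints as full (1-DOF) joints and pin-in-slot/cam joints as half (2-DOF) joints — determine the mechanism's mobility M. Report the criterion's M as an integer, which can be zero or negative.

M = 12

[1;0;0] (link 0 is ground)
L+ [2;0;0]
R(1,0)∈J1 [2;1;0]
L+ [3;1;0]
L+ [4;1;0]
P(1,2)∈J1 [4;2;0]
L+ [5;2;0]
C(1,3)∈J2 [5;2;1]
L+ [6;2;1]
PS(5,2)∈J2 [6;2;2]
L+ [7;2;2]
R(3,6)∈J1 [7;3;2]
PS(2,4)∈J2 [7;3;3]
L+ [8;3;3]
P(7,0)∈J1 [8;4;3]
PS(3,5)∈J2 [8;4;4]
L+ [9;4;4]
PS(8,0)∈J2 [9;4;5]
L+ [10;4;5]
C(7,4)∈J2 [10;4;6]
C(6,9)∈J2 [10;4;7]
mobility = 27 − 8 − 7 = 12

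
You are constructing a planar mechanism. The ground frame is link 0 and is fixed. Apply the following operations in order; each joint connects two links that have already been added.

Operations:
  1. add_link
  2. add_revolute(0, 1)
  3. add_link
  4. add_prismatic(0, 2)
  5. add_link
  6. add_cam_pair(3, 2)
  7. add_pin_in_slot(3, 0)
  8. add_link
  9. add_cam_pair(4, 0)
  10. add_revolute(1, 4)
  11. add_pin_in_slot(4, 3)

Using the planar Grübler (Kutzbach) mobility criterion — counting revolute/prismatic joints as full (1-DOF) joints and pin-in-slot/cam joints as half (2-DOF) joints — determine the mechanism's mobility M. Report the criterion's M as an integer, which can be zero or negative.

M = 2

ground; <1,0,0>
#1 <2,0,0>
R:0↔1 J1 <2,1,0>
#2 <3,1,0>
P:0↔2 J1 <3,2,0>
#3 <4,2,0>
C:3↔2 J2 <4,2,1>
PS:3↔0 J2 <4,2,2>
#4 <5,2,2>
C:4↔0 J2 <5,2,3>
R:1↔4 J1 <5,3,3>
PS:4↔3 J2 <5,3,4>
3×4 − 2×3 − 1×4 = 2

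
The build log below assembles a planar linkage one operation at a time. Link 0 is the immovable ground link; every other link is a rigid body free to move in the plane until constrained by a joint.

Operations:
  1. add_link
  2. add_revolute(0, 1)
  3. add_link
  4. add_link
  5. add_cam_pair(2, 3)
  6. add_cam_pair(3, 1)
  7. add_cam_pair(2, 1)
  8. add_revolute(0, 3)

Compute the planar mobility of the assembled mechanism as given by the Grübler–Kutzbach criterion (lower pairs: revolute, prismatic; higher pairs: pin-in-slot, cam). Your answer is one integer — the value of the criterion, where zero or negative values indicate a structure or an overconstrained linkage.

M = 2

(L,J1,J2)=(1,0,0); link0 fixed
link1: (2,0,0)
R 0-1 [J1]: (2,1,0)
link2: (3,1,0)
link3: (4,1,0)
C 2-3 [J2]: (4,1,1)
C 3-1 [J2]: (4,1,2)
C 2-1 [J2]: (4,1,3)
R 0-3 [J1]: (4,2,3)
Grübler: 3·3 − 2·2 − 3 = 2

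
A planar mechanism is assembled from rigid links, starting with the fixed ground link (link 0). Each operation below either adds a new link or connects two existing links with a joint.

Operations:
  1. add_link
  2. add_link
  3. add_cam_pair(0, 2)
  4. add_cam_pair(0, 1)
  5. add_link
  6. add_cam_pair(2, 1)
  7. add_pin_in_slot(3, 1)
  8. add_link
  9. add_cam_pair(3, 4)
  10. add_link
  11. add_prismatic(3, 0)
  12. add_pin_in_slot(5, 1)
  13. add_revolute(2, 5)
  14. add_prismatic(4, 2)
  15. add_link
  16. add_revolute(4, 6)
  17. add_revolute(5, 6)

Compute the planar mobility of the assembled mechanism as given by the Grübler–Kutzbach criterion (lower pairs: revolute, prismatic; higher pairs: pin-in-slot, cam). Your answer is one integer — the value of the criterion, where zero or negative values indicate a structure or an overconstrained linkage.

L=1 J1=0 J2=0
add link → L=2 J1=0 J2=0
add link → L=3 J1=0 J2=0
C@0,2 dof=2 J2 → L=3 J1=0 J2=1
C@0,1 dof=2 J2 → L=3 J1=0 J2=2
add link → L=4 J1=0 J2=2
C@2,1 dof=2 J2 → L=4 J1=0 J2=3
PS@3,1 dof=2 J2 → L=4 J1=0 J2=4
add link → L=5 J1=0 J2=4
C@3,4 dof=2 J2 → L=5 J1=0 J2=5
add link → L=6 J1=0 J2=5
P@3,0 dof=1 J1 → L=6 J1=1 J2=5
PS@5,1 dof=2 J2 → L=6 J1=1 J2=6
R@2,5 dof=1 J1 → L=6 J1=2 J2=6
P@4,2 dof=1 J1 → L=6 J1=3 J2=6
add link → L=7 J1=3 J2=6
R@4,6 dof=1 J1 → L=7 J1=4 J2=6
R@5,6 dof=1 J1 → L=7 J1=5 J2=6
M=3(L−1)−2J1−J2=3·6−2·5−6=2

M = 2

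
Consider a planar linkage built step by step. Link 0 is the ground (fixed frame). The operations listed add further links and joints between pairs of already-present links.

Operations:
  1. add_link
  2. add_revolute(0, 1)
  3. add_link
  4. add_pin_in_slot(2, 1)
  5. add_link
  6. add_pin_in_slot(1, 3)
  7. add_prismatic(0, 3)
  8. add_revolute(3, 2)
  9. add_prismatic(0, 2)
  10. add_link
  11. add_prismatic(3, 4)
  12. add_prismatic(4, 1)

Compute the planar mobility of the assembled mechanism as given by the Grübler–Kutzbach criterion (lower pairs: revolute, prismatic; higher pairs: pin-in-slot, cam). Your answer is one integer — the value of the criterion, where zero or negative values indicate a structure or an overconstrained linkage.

L=1 J1=0 J2=0
add link → L=2 J1=0 J2=0
R@0,1 dof=1 J1 → L=2 J1=1 J2=0
add link → L=3 J1=1 J2=0
PS@2,1 dof=2 J2 → L=3 J1=1 J2=1
add link → L=4 J1=1 J2=1
PS@1,3 dof=2 J2 → L=4 J1=1 J2=2
P@0,3 dof=1 J1 → L=4 J1=2 J2=2
R@3,2 dof=1 J1 → L=4 J1=3 J2=2
P@0,2 dof=1 J1 → L=4 J1=4 J2=2
add link → L=5 J1=4 J2=2
P@3,4 dof=1 J1 → L=5 J1=5 J2=2
P@4,1 dof=1 J1 → L=5 J1=6 J2=2
M=3(L−1)−2J1−J2=3·4−2·6−2=-2

M = -2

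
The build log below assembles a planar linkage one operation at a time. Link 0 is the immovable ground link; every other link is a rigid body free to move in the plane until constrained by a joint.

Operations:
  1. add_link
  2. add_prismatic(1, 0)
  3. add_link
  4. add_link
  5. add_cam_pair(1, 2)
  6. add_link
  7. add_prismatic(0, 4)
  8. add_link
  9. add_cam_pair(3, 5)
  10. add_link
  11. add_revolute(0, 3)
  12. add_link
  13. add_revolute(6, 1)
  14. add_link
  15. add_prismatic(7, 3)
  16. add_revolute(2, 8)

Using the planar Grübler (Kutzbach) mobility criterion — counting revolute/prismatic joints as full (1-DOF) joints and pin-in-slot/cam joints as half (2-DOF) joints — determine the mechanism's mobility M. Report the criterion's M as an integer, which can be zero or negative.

(L,J1,J2)=(1,0,0); link0 fixed
link1: (2,0,0)
P 1-0 [J1]: (2,1,0)
link2: (3,1,0)
link3: (4,1,0)
C 1-2 [J2]: (4,1,1)
link4: (5,1,1)
P 0-4 [J1]: (5,2,1)
link5: (6,2,1)
C 3-5 [J2]: (6,2,2)
link6: (7,2,2)
R 0-3 [J1]: (7,3,2)
link7: (8,3,2)
R 6-1 [J1]: (8,4,2)
link8: (9,4,2)
P 7-3 [J1]: (9,5,2)
R 2-8 [J1]: (9,6,2)
Grübler: 3·8 − 2·6 − 2 = 10

M = 10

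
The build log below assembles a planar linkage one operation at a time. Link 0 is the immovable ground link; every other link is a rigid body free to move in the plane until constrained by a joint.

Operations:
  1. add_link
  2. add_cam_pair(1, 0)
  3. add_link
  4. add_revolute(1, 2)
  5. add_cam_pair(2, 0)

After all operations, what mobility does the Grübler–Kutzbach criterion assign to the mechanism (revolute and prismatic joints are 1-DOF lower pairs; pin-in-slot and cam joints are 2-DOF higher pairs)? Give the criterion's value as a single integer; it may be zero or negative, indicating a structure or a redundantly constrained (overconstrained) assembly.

L=1 J1=0 J2=0
add link → L=2 J1=0 J2=0
C@1,0 dof=2 J2 → L=2 J1=0 J2=1
add link → L=3 J1=0 J2=1
R@1,2 dof=1 J1 → L=3 J1=1 J2=1
C@2,0 dof=2 J2 → L=3 J1=1 J2=2
M=3(L−1)−2J1−J2=3·2−2·1−2=2

M = 2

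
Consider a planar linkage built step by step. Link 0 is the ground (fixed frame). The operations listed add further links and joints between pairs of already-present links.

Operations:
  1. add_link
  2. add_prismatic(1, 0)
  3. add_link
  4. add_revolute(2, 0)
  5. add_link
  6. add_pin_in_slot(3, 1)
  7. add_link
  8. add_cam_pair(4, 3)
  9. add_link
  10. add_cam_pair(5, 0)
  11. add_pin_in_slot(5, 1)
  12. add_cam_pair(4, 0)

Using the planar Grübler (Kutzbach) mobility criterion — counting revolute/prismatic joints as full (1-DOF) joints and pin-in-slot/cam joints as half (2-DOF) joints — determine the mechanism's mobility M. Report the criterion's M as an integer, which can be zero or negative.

[1;0;0] (link 0 is ground)
L+ [2;0;0]
P(1,0)∈J1 [2;1;0]
L+ [3;1;0]
R(2,0)∈J1 [3;2;0]
L+ [4;2;0]
PS(3,1)∈J2 [4;2;1]
L+ [5;2;1]
C(4,3)∈J2 [5;2;2]
L+ [6;2;2]
C(5,0)∈J2 [6;2;3]
PS(5,1)∈J2 [6;2;4]
C(4,0)∈J2 [6;2;5]
mobility = 15 − 4 − 5 = 6

M = 6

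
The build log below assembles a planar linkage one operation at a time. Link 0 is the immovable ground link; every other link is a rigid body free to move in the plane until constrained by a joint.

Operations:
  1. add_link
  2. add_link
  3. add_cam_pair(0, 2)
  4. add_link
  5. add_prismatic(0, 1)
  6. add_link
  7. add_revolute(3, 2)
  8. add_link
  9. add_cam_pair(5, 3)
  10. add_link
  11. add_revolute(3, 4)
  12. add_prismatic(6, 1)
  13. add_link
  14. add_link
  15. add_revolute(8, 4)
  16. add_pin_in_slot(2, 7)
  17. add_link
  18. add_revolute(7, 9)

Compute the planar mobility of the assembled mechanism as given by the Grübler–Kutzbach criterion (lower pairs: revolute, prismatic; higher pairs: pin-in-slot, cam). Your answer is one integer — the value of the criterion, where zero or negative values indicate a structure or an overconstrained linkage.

L=1 J1=0 J2=0
add link → L=2 J1=0 J2=0
add link → L=3 J1=0 J2=0
C@0,2 dof=2 J2 → L=3 J1=0 J2=1
add link → L=4 J1=0 J2=1
P@0,1 dof=1 J1 → L=4 J1=1 J2=1
add link → L=5 J1=1 J2=1
R@3,2 dof=1 J1 → L=5 J1=2 J2=1
add link → L=6 J1=2 J2=1
C@5,3 dof=2 J2 → L=6 J1=2 J2=2
add link → L=7 J1=2 J2=2
R@3,4 dof=1 J1 → L=7 J1=3 J2=2
P@6,1 dof=1 J1 → L=7 J1=4 J2=2
add link → L=8 J1=4 J2=2
add link → L=9 J1=4 J2=2
R@8,4 dof=1 J1 → L=9 J1=5 J2=2
PS@2,7 dof=2 J2 → L=9 J1=5 J2=3
add link → L=10 J1=5 J2=3
R@7,9 dof=1 J1 → L=10 J1=6 J2=3
M=3(L−1)−2J1−J2=3·9−2·6−3=12

M = 12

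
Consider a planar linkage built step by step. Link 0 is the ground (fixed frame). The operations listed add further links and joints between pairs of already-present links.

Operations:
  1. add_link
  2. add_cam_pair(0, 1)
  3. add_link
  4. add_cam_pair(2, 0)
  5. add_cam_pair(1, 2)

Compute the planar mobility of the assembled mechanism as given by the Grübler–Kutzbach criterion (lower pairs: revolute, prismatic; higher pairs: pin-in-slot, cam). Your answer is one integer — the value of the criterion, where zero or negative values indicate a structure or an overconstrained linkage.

M = 3

link 0 = ground. State L|J1|J2 = 1|0|0
+link1  2|0|0
C(0,1) f=2→J2  2|0|1
+link2  3|0|1
C(2,0) f=2→J2  3|0|2
C(1,2) f=2→J2  3|0|3
M = 3(3−1)−2·0−3 = 6−0−3 = 3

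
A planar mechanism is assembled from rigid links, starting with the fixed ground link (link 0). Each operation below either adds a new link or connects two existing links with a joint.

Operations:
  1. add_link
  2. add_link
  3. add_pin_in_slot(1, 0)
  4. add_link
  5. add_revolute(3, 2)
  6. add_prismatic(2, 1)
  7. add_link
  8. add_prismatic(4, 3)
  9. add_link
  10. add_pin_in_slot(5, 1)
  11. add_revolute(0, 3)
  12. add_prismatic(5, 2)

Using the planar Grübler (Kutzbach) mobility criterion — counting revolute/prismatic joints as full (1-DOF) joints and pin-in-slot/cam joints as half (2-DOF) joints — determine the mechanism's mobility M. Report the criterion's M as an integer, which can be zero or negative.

M = 3

[1;0;0] (link 0 is ground)
L+ [2;0;0]
L+ [3;0;0]
PS(1,0)∈J2 [3;0;1]
L+ [4;0;1]
R(3,2)∈J1 [4;1;1]
P(2,1)∈J1 [4;2;1]
L+ [5;2;1]
P(4,3)∈J1 [5;3;1]
L+ [6;3;1]
PS(5,1)∈J2 [6;3;2]
R(0,3)∈J1 [6;4;2]
P(5,2)∈J1 [6;5;2]
mobility = 15 − 10 − 2 = 3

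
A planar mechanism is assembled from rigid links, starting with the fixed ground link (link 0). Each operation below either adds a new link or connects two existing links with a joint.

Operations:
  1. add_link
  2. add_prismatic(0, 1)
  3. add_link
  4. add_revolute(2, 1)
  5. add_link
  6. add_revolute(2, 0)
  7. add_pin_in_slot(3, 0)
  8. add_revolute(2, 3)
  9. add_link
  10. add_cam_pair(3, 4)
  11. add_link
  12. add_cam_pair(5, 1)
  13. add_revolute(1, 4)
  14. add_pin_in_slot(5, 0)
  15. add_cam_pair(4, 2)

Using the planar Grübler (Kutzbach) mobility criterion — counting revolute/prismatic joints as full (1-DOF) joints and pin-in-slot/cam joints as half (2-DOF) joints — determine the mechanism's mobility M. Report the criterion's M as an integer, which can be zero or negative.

ground; <1,0,0>
#1 <2,0,0>
P:0↔1 J1 <2,1,0>
#2 <3,1,0>
R:2↔1 J1 <3,2,0>
#3 <4,2,0>
R:2↔0 J1 <4,3,0>
PS:3↔0 J2 <4,3,1>
R:2↔3 J1 <4,4,1>
#4 <5,4,1>
C:3↔4 J2 <5,4,2>
#5 <6,4,2>
C:5↔1 J2 <6,4,3>
R:1↔4 J1 <6,5,3>
PS:5↔0 J2 <6,5,4>
C:4↔2 J2 <6,5,5>
3×5 − 2×5 − 1×5 = 0

M = 0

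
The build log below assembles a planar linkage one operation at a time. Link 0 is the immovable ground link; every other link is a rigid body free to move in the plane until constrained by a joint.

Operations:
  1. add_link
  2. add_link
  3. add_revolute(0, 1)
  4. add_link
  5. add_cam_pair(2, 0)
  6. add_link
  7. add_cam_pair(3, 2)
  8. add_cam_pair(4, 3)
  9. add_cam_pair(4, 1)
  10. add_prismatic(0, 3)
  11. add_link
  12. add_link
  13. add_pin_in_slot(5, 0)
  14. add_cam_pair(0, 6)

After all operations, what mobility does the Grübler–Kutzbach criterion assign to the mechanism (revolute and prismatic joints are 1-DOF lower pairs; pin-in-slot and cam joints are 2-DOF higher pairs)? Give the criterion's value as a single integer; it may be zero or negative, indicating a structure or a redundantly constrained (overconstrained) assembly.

M = 8

L=1 J1=0 J2=0
add link → L=2 J1=0 J2=0
add link → L=3 J1=0 J2=0
R@0,1 dof=1 J1 → L=3 J1=1 J2=0
add link → L=4 J1=1 J2=0
C@2,0 dof=2 J2 → L=4 J1=1 J2=1
add link → L=5 J1=1 J2=1
C@3,2 dof=2 J2 → L=5 J1=1 J2=2
C@4,3 dof=2 J2 → L=5 J1=1 J2=3
C@4,1 dof=2 J2 → L=5 J1=1 J2=4
P@0,3 dof=1 J1 → L=5 J1=2 J2=4
add link → L=6 J1=2 J2=4
add link → L=7 J1=2 J2=4
PS@5,0 dof=2 J2 → L=7 J1=2 J2=5
C@0,6 dof=2 J2 → L=7 J1=2 J2=6
M=3(L−1)−2J1−J2=3·6−2·2−6=8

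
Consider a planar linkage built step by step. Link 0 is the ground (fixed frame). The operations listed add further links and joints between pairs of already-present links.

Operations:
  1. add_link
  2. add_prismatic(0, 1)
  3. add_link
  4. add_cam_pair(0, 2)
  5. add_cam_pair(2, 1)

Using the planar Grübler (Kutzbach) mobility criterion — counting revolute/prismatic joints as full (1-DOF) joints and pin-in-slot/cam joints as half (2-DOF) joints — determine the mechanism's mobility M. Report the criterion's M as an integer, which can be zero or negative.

M = 2

link 0 = ground. State L|J1|J2 = 1|0|0
+link1  2|0|0
P(0,1) f=1→J1  2|1|0
+link2  3|1|0
C(0,2) f=2→J2  3|1|1
C(2,1) f=2→J2  3|1|2
M = 3(3−1)−2·1−2 = 6−2−2 = 2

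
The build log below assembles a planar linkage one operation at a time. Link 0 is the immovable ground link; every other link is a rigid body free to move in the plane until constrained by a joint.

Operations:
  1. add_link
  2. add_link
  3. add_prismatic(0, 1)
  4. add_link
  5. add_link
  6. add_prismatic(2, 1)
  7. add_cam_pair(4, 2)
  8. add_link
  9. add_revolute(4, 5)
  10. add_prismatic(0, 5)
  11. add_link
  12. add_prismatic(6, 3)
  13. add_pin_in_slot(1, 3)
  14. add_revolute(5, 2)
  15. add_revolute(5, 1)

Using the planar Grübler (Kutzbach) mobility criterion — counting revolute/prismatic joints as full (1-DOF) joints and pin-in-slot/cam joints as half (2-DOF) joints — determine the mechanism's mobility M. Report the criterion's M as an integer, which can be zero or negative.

L=1 J1=0 J2=0
add link → L=2 J1=0 J2=0
add link → L=3 J1=0 J2=0
P@0,1 dof=1 J1 → L=3 J1=1 J2=0
add link → L=4 J1=1 J2=0
add link → L=5 J1=1 J2=0
P@2,1 dof=1 J1 → L=5 J1=2 J2=0
C@4,2 dof=2 J2 → L=5 J1=2 J2=1
add link → L=6 J1=2 J2=1
R@4,5 dof=1 J1 → L=6 J1=3 J2=1
P@0,5 dof=1 J1 → L=6 J1=4 J2=1
add link → L=7 J1=4 J2=1
P@6,3 dof=1 J1 → L=7 J1=5 J2=1
PS@1,3 dof=2 J2 → L=7 J1=5 J2=2
R@5,2 dof=1 J1 → L=7 J1=6 J2=2
R@5,1 dof=1 J1 → L=7 J1=7 J2=2
M=3(L−1)−2J1−J2=3·6−2·7−2=2

M = 2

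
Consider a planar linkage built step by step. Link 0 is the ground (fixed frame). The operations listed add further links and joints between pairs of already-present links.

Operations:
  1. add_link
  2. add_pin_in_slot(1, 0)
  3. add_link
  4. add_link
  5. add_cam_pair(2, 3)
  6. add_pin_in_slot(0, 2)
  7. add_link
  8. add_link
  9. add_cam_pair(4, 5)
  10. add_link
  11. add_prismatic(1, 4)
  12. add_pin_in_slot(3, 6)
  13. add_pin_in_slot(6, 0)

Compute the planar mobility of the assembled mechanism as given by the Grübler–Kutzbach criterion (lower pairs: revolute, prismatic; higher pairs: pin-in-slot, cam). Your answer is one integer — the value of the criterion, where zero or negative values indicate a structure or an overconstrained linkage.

M = 10

[1;0;0] (link 0 is ground)
L+ [2;0;0]
PS(1,0)∈J2 [2;0;1]
L+ [3;0;1]
L+ [4;0;1]
C(2,3)∈J2 [4;0;2]
PS(0,2)∈J2 [4;0;3]
L+ [5;0;3]
L+ [6;0;3]
C(4,5)∈J2 [6;0;4]
L+ [7;0;4]
P(1,4)∈J1 [7;1;4]
PS(3,6)∈J2 [7;1;5]
PS(6,0)∈J2 [7;1;6]
mobility = 18 − 2 − 6 = 10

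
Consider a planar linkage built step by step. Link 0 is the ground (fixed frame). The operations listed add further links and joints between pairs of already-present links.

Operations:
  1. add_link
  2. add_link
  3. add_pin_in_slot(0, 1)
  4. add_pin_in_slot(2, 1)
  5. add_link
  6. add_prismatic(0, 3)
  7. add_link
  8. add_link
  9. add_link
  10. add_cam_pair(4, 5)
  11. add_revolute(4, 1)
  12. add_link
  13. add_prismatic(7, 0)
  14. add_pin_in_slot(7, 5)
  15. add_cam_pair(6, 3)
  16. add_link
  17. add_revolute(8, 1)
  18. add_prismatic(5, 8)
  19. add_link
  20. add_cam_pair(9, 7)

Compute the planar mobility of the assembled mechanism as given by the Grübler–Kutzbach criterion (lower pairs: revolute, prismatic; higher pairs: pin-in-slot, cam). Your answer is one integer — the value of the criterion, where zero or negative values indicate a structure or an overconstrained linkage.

L=1 J1=0 J2=0
add link → L=2 J1=0 J2=0
add link → L=3 J1=0 J2=0
PS@0,1 dof=2 J2 → L=3 J1=0 J2=1
PS@2,1 dof=2 J2 → L=3 J1=0 J2=2
add link → L=4 J1=0 J2=2
P@0,3 dof=1 J1 → L=4 J1=1 J2=2
add link → L=5 J1=1 J2=2
add link → L=6 J1=1 J2=2
add link → L=7 J1=1 J2=2
C@4,5 dof=2 J2 → L=7 J1=1 J2=3
R@4,1 dof=1 J1 → L=7 J1=2 J2=3
add link → L=8 J1=2 J2=3
P@7,0 dof=1 J1 → L=8 J1=3 J2=3
PS@7,5 dof=2 J2 → L=8 J1=3 J2=4
C@6,3 dof=2 J2 → L=8 J1=3 J2=5
add link → L=9 J1=3 J2=5
R@8,1 dof=1 J1 → L=9 J1=4 J2=5
P@5,8 dof=1 J1 → L=9 J1=5 J2=5
add link → L=10 J1=5 J2=5
C@9,7 dof=2 J2 → L=10 J1=5 J2=6
M=3(L−1)−2J1−J2=3·9−2·5−6=11

M = 11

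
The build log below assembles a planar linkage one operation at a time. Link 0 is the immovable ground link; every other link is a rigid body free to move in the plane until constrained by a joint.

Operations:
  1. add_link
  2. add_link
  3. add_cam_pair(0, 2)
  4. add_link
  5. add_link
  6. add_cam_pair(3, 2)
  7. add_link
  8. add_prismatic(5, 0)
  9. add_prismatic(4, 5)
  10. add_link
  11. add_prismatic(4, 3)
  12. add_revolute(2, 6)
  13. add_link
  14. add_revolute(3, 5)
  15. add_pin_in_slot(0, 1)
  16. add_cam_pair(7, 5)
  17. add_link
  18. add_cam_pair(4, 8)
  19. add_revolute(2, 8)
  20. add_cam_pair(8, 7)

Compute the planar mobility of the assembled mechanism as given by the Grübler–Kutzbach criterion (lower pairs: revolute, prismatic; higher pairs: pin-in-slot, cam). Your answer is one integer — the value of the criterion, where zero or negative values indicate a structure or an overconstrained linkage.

L=1 J1=0 J2=0
add link → L=2 J1=0 J2=0
add link → L=3 J1=0 J2=0
C@0,2 dof=2 J2 → L=3 J1=0 J2=1
add link → L=4 J1=0 J2=1
add link → L=5 J1=0 J2=1
C@3,2 dof=2 J2 → L=5 J1=0 J2=2
add link → L=6 J1=0 J2=2
P@5,0 dof=1 J1 → L=6 J1=1 J2=2
P@4,5 dof=1 J1 → L=6 J1=2 J2=2
add link → L=7 J1=2 J2=2
P@4,3 dof=1 J1 → L=7 J1=3 J2=2
R@2,6 dof=1 J1 → L=7 J1=4 J2=2
add link → L=8 J1=4 J2=2
R@3,5 dof=1 J1 → L=8 J1=5 J2=2
PS@0,1 dof=2 J2 → L=8 J1=5 J2=3
C@7,5 dof=2 J2 → L=8 J1=5 J2=4
add link → L=9 J1=5 J2=4
C@4,8 dof=2 J2 → L=9 J1=5 J2=5
R@2,8 dof=1 J1 → L=9 J1=6 J2=5
C@8,7 dof=2 J2 → L=9 J1=6 J2=6
M=3(L−1)−2J1−J2=3·8−2·6−6=6

M = 6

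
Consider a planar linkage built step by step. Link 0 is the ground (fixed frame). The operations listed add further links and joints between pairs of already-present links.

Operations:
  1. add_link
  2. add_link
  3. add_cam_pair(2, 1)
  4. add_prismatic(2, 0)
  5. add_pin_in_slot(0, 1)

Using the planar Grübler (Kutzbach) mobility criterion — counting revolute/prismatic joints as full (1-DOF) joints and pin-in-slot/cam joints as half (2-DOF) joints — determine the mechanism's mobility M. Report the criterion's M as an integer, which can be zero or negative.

M = 2

(L,J1,J2)=(1,0,0); link0 fixed
link1: (2,0,0)
link2: (3,0,0)
C 2-1 [J2]: (3,0,1)
P 2-0 [J1]: (3,1,1)
PS 0-1 [J2]: (3,1,2)
Grübler: 3·2 − 2·1 − 2 = 2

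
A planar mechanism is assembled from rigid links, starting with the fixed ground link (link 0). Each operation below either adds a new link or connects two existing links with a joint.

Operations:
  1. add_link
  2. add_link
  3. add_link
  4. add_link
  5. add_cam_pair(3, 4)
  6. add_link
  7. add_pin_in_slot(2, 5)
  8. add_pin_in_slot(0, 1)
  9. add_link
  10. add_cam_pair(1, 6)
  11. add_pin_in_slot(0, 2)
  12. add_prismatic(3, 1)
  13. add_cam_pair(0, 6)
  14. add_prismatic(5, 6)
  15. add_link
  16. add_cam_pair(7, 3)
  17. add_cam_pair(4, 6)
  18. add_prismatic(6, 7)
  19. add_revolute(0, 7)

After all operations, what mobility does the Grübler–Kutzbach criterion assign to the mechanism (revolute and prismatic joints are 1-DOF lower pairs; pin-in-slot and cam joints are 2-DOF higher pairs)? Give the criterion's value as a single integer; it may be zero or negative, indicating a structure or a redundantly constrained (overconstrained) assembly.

L=1 J1=0 J2=0
add link → L=2 J1=0 J2=0
add link → L=3 J1=0 J2=0
add link → L=4 J1=0 J2=0
add link → L=5 J1=0 J2=0
C@3,4 dof=2 J2 → L=5 J1=0 J2=1
add link → L=6 J1=0 J2=1
PS@2,5 dof=2 J2 → L=6 J1=0 J2=2
PS@0,1 dof=2 J2 → L=6 J1=0 J2=3
add link → L=7 J1=0 J2=3
C@1,6 dof=2 J2 → L=7 J1=0 J2=4
PS@0,2 dof=2 J2 → L=7 J1=0 J2=5
P@3,1 dof=1 J1 → L=7 J1=1 J2=5
C@0,6 dof=2 J2 → L=7 J1=1 J2=6
P@5,6 dof=1 J1 → L=7 J1=2 J2=6
add link → L=8 J1=2 J2=6
C@7,3 dof=2 J2 → L=8 J1=2 J2=7
C@4,6 dof=2 J2 → L=8 J1=2 J2=8
P@6,7 dof=1 J1 → L=8 J1=3 J2=8
R@0,7 dof=1 J1 → L=8 J1=4 J2=8
M=3(L−1)−2J1−J2=3·7−2·4−8=5

M = 5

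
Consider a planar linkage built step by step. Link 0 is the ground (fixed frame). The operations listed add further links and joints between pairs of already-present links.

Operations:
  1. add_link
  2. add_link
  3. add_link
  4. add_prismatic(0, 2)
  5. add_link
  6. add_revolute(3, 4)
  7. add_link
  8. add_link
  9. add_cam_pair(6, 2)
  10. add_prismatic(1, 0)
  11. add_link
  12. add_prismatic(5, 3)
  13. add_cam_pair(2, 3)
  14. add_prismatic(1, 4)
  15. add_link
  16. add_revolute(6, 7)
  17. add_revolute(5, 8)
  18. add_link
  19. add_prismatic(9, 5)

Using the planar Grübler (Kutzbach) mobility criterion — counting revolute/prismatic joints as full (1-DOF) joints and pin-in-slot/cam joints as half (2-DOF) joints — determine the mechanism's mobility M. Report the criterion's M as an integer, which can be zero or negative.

ground; <1,0,0>
#1 <2,0,0>
#2 <3,0,0>
#3 <4,0,0>
P:0↔2 J1 <4,1,0>
#4 <5,1,0>
R:3↔4 J1 <5,2,0>
#5 <6,2,0>
#6 <7,2,0>
C:6↔2 J2 <7,2,1>
P:1↔0 J1 <7,3,1>
#7 <8,3,1>
P:5↔3 J1 <8,4,1>
C:2↔3 J2 <8,4,2>
P:1↔4 J1 <8,5,2>
#8 <9,5,2>
R:6↔7 J1 <9,6,2>
R:5↔8 J1 <9,7,2>
#9 <10,7,2>
P:9↔5 J1 <10,8,2>
3×9 − 2×8 − 1×2 = 9

M = 9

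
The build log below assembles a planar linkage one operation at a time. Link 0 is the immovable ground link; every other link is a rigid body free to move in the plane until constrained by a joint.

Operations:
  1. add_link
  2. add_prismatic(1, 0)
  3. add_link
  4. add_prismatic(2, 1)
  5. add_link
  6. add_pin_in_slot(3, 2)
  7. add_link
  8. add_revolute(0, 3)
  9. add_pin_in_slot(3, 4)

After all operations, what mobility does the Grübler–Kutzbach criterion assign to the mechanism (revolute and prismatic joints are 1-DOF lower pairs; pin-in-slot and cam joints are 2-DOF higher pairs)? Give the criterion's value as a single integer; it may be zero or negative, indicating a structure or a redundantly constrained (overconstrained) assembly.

M = 4

L=1 J1=0 J2=0
add link → L=2 J1=0 J2=0
P@1,0 dof=1 J1 → L=2 J1=1 J2=0
add link → L=3 J1=1 J2=0
P@2,1 dof=1 J1 → L=3 J1=2 J2=0
add link → L=4 J1=2 J2=0
PS@3,2 dof=2 J2 → L=4 J1=2 J2=1
add link → L=5 J1=2 J2=1
R@0,3 dof=1 J1 → L=5 J1=3 J2=1
PS@3,4 dof=2 J2 → L=5 J1=3 J2=2
M=3(L−1)−2J1−J2=3·4−2·3−2=4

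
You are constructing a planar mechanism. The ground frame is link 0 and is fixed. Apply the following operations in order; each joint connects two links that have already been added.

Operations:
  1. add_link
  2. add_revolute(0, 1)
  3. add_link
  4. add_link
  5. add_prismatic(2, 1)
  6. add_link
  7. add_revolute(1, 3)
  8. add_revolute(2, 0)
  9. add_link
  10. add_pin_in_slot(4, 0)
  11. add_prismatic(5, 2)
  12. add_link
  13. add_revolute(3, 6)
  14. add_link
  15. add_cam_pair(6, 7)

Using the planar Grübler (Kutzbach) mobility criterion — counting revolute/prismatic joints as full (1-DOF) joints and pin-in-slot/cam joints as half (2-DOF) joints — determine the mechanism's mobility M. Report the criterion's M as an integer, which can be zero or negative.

ground; <1,0,0>
#1 <2,0,0>
R:0↔1 J1 <2,1,0>
#2 <3,1,0>
#3 <4,1,0>
P:2↔1 J1 <4,2,0>
#4 <5,2,0>
R:1↔3 J1 <5,3,0>
R:2↔0 J1 <5,4,0>
#5 <6,4,0>
PS:4↔0 J2 <6,4,1>
P:5↔2 J1 <6,5,1>
#6 <7,5,1>
R:3↔6 J1 <7,6,1>
#7 <8,6,1>
C:6↔7 J2 <8,6,2>
3×7 − 2×6 − 1×2 = 7

M = 7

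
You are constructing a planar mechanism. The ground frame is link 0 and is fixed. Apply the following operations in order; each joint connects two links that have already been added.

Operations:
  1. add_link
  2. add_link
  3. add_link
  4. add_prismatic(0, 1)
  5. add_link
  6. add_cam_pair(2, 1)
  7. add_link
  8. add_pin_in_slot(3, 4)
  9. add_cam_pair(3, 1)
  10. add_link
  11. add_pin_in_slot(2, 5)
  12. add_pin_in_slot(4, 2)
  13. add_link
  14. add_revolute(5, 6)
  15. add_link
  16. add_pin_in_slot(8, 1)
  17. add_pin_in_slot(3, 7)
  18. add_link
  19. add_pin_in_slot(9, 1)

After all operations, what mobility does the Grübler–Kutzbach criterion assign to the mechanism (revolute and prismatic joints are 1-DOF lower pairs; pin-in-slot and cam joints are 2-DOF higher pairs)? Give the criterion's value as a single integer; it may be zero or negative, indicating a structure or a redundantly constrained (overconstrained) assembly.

M = 15

L=1 J1=0 J2=0
add link → L=2 J1=0 J2=0
add link → L=3 J1=0 J2=0
add link → L=4 J1=0 J2=0
P@0,1 dof=1 J1 → L=4 J1=1 J2=0
add link → L=5 J1=1 J2=0
C@2,1 dof=2 J2 → L=5 J1=1 J2=1
add link → L=6 J1=1 J2=1
PS@3,4 dof=2 J2 → L=6 J1=1 J2=2
C@3,1 dof=2 J2 → L=6 J1=1 J2=3
add link → L=7 J1=1 J2=3
PS@2,5 dof=2 J2 → L=7 J1=1 J2=4
PS@4,2 dof=2 J2 → L=7 J1=1 J2=5
add link → L=8 J1=1 J2=5
R@5,6 dof=1 J1 → L=8 J1=2 J2=5
add link → L=9 J1=2 J2=5
PS@8,1 dof=2 J2 → L=9 J1=2 J2=6
PS@3,7 dof=2 J2 → L=9 J1=2 J2=7
add link → L=10 J1=2 J2=7
PS@9,1 dof=2 J2 → L=10 J1=2 J2=8
M=3(L−1)−2J1−J2=3·9−2·2−8=15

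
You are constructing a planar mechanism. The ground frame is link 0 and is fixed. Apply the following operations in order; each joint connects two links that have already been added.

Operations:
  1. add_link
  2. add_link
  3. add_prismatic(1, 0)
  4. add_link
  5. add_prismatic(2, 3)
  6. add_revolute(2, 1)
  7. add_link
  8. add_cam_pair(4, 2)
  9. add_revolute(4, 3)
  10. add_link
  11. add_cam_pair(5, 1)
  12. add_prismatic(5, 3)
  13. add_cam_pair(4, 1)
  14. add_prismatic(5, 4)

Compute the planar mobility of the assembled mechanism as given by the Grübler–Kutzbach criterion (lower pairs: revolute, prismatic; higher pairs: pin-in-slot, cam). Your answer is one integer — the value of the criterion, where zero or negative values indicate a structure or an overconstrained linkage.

M = 0

[1;0;0] (link 0 is ground)
L+ [2;0;0]
L+ [3;0;0]
P(1,0)∈J1 [3;1;0]
L+ [4;1;0]
P(2,3)∈J1 [4;2;0]
R(2,1)∈J1 [4;3;0]
L+ [5;3;0]
C(4,2)∈J2 [5;3;1]
R(4,3)∈J1 [5;4;1]
L+ [6;4;1]
C(5,1)∈J2 [6;4;2]
P(5,3)∈J1 [6;5;2]
C(4,1)∈J2 [6;5;3]
P(5,4)∈J1 [6;6;3]
mobility = 15 − 12 − 3 = 0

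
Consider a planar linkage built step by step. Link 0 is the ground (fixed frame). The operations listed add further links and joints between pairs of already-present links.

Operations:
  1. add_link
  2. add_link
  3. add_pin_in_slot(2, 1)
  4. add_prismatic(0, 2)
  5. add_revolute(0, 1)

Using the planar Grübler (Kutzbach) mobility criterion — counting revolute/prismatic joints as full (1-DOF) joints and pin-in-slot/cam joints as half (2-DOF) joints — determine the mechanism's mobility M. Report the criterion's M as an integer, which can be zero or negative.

[1;0;0] (link 0 is ground)
L+ [2;0;0]
L+ [3;0;0]
PS(2,1)∈J2 [3;0;1]
P(0,2)∈J1 [3;1;1]
R(0,1)∈J1 [3;2;1]
mobility = 6 − 4 − 1 = 1

M = 1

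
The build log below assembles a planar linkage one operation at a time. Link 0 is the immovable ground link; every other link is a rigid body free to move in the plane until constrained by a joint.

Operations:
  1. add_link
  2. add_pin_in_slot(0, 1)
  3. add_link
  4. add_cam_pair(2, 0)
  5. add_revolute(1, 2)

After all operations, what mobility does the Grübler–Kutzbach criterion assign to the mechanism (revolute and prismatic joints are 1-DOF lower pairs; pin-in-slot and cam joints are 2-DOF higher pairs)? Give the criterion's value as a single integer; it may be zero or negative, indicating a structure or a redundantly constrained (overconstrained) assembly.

(L,J1,J2)=(1,0,0); link0 fixed
link1: (2,0,0)
PS 0-1 [J2]: (2,0,1)
link2: (3,0,1)
C 2-0 [J2]: (3,0,2)
R 1-2 [J1]: (3,1,2)
Grübler: 3·2 − 2·1 − 2 = 2

M = 2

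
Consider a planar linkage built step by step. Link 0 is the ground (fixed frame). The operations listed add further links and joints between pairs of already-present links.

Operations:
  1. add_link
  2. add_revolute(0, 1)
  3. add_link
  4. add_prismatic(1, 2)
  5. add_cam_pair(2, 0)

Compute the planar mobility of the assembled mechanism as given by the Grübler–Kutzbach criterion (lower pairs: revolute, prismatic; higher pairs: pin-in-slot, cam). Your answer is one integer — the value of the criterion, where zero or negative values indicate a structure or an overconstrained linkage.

L=1 J1=0 J2=0
add link → L=2 J1=0 J2=0
R@0,1 dof=1 J1 → L=2 J1=1 J2=0
add link → L=3 J1=1 J2=0
P@1,2 dof=1 J1 → L=3 J1=2 J2=0
C@2,0 dof=2 J2 → L=3 J1=2 J2=1
M=3(L−1)−2J1−J2=3·2−2·2−1=1

M = 1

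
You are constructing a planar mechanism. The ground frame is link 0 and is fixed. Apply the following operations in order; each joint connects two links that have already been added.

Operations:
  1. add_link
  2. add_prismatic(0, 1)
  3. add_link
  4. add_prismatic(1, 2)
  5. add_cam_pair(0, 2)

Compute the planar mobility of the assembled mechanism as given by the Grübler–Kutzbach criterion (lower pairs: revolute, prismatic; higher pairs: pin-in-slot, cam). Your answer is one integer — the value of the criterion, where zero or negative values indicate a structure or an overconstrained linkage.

(L,J1,J2)=(1,0,0); link0 fixed
link1: (2,0,0)
P 0-1 [J1]: (2,1,0)
link2: (3,1,0)
P 1-2 [J1]: (3,2,0)
C 0-2 [J2]: (3,2,1)
Grübler: 3·2 − 2·2 − 1 = 1

M = 1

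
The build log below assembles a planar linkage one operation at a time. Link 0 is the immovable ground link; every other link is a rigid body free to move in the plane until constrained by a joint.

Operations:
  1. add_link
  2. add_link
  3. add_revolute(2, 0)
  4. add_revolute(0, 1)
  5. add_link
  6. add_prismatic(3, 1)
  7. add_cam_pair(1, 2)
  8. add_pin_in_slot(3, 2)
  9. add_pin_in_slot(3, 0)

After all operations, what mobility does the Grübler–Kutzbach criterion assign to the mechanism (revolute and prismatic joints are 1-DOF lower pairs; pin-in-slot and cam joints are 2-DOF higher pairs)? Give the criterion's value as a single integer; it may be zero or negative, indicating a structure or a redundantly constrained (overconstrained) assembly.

(L,J1,J2)=(1,0,0); link0 fixed
link1: (2,0,0)
link2: (3,0,0)
R 2-0 [J1]: (3,1,0)
R 0-1 [J1]: (3,2,0)
link3: (4,2,0)
P 3-1 [J1]: (4,3,0)
C 1-2 [J2]: (4,3,1)
PS 3-2 [J2]: (4,3,2)
PS 3-0 [J2]: (4,3,3)
Grübler: 3·3 − 2·3 − 3 = 0

M = 0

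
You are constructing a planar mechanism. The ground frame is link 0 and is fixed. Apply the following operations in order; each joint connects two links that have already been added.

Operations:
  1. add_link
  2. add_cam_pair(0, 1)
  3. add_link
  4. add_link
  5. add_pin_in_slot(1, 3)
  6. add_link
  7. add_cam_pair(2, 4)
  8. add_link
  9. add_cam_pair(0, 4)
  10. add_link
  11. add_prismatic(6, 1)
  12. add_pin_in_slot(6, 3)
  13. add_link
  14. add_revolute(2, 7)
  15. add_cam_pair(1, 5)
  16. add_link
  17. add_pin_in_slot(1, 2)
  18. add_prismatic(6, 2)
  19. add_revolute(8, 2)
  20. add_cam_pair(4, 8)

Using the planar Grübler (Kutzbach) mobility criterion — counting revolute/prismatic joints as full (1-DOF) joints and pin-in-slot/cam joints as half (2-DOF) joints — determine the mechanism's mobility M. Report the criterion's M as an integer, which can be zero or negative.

M = 8

L=1 J1=0 J2=0
add link → L=2 J1=0 J2=0
C@0,1 dof=2 J2 → L=2 J1=0 J2=1
add link → L=3 J1=0 J2=1
add link → L=4 J1=0 J2=1
PS@1,3 dof=2 J2 → L=4 J1=0 J2=2
add link → L=5 J1=0 J2=2
C@2,4 dof=2 J2 → L=5 J1=0 J2=3
add link → L=6 J1=0 J2=3
C@0,4 dof=2 J2 → L=6 J1=0 J2=4
add link → L=7 J1=0 J2=4
P@6,1 dof=1 J1 → L=7 J1=1 J2=4
PS@6,3 dof=2 J2 → L=7 J1=1 J2=5
add link → L=8 J1=1 J2=5
R@2,7 dof=1 J1 → L=8 J1=2 J2=5
C@1,5 dof=2 J2 → L=8 J1=2 J2=6
add link → L=9 J1=2 J2=6
PS@1,2 dof=2 J2 → L=9 J1=2 J2=7
P@6,2 dof=1 J1 → L=9 J1=3 J2=7
R@8,2 dof=1 J1 → L=9 J1=4 J2=7
C@4,8 dof=2 J2 → L=9 J1=4 J2=8
M=3(L−1)−2J1−J2=3·8−2·4−8=8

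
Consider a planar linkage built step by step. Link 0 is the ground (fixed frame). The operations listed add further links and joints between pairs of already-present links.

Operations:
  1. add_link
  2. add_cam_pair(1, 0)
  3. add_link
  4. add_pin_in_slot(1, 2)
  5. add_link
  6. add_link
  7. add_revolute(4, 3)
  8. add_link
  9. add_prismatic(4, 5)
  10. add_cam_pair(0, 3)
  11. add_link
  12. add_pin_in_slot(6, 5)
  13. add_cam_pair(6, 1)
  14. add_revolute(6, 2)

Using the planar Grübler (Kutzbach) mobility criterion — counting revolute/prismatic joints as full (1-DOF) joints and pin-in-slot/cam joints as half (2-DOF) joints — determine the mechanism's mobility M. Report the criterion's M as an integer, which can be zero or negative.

(L,J1,J2)=(1,0,0); link0 fixed
link1: (2,0,0)
C 1-0 [J2]: (2,0,1)
link2: (3,0,1)
PS 1-2 [J2]: (3,0,2)
link3: (4,0,2)
link4: (5,0,2)
R 4-3 [J1]: (5,1,2)
link5: (6,1,2)
P 4-5 [J1]: (6,2,2)
C 0-3 [J2]: (6,2,3)
link6: (7,2,3)
PS 6-5 [J2]: (7,2,4)
C 6-1 [J2]: (7,2,5)
R 6-2 [J1]: (7,3,5)
Grübler: 3·6 − 2·3 − 5 = 7

M = 7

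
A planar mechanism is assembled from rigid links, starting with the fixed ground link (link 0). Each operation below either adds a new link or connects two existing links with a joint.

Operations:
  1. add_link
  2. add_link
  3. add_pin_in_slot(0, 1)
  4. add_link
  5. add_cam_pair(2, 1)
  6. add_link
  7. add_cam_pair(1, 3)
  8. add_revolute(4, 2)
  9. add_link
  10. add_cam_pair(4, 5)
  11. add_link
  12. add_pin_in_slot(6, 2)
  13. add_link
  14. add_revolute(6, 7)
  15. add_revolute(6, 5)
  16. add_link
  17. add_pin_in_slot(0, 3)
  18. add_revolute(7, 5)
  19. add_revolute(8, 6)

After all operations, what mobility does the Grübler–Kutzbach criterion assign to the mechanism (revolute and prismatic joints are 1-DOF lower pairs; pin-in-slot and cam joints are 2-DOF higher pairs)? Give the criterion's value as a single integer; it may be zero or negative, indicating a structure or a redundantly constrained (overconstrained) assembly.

ground; <1,0,0>
#1 <2,0,0>
#2 <3,0,0>
PS:0↔1 J2 <3,0,1>
#3 <4,0,1>
C:2↔1 J2 <4,0,2>
#4 <5,0,2>
C:1↔3 J2 <5,0,3>
R:4↔2 J1 <5,1,3>
#5 <6,1,3>
C:4↔5 J2 <6,1,4>
#6 <7,1,4>
PS:6↔2 J2 <7,1,5>
#7 <8,1,5>
R:6↔7 J1 <8,2,5>
R:6↔5 J1 <8,3,5>
#8 <9,3,5>
PS:0↔3 J2 <9,3,6>
R:7↔5 J1 <9,4,6>
R:8↔6 J1 <9,5,6>
3×8 − 2×5 − 1×6 = 8

M = 8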